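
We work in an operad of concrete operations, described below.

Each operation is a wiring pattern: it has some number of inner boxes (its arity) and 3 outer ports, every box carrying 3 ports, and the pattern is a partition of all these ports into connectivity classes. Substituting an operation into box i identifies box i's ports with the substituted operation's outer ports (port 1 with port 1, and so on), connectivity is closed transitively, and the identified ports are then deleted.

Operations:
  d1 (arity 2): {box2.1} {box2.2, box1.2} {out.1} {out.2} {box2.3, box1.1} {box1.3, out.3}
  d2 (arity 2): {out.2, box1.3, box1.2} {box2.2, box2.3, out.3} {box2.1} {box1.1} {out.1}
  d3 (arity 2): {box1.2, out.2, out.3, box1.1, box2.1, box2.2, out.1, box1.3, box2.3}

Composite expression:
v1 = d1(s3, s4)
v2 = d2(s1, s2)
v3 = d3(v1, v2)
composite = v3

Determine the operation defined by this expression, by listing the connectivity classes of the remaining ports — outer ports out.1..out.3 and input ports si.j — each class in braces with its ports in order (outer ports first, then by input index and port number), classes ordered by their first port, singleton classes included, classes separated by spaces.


{out.1, out.2, out.3, s1.2, s1.3, s2.2, s2.3, s3.3} {s1.1} {s2.1} {s3.1, s4.3} {s3.2, s4.2} {s4.1}

Substituting into d3 glues patterns; closure does the rest.
the subtree at d1 composes to {out.1} {out.2} {out.3, s3.3} {s3.1, s4.3} {s3.2, s4.2} {s4.1} on (s3, s4); out.j = own outer ports
the subtree at d2 composes to {out.1} {out.2, s1.2, s1.3} {out.3, s2.2, s2.3} {s1.1} {s2.1} on (s1, s2); out.j = own outer ports
the subtree at d3 composes to {out.1, out.2, out.3, s1.2, s1.3, s2.2, s2.3, s3.3} {s1.1} {s2.1} {s3.1, s4.3} {s3.2, s4.2} {s4.1} on (s3, s4, s1, s2); out.j = own outer ports


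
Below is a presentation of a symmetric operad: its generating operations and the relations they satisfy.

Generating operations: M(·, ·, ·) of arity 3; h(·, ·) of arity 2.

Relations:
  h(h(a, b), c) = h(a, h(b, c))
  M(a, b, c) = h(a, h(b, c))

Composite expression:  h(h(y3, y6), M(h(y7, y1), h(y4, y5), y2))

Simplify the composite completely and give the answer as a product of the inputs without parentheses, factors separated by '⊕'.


y3 ⊕ y6 ⊕ y7 ⊕ y1 ⊕ y4 ⊕ y5 ⊕ y2

All parenthesizations of h agree; list the y-inputs left to right.
h(y3, y6) unparenthesizes to y3 ⊕ y6
h(y7, y1) unparenthesizes to y7 ⊕ y1
h(y4, y5) unparenthesizes to y4 ⊕ y5
M(h(y7, y1), h(y4, y5), y2) unparenthesizes to y7 ⊕ y1 ⊕ y4 ⊕ y5 ⊕ y2
h(h(y3, y6), M(h(y7, y1), h(y4, y5), y2)) unparenthesizes to y3 ⊕ y6 ⊕ y7 ⊕ y1 ⊕ y4 ⊕ y5 ⊕ y2


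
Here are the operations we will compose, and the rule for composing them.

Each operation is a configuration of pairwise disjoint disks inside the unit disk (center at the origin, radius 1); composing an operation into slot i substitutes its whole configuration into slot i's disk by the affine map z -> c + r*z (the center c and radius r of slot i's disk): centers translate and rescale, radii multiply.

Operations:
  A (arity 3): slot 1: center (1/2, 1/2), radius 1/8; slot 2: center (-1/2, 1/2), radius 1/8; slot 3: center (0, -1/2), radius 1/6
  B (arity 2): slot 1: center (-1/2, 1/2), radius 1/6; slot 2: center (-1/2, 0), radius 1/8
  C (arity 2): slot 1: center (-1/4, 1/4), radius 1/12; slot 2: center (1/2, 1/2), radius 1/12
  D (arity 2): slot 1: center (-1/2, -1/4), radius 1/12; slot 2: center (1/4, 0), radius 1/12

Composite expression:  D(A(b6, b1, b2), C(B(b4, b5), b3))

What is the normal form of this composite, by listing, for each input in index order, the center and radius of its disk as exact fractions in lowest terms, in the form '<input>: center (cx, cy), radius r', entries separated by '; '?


Below D, radii multiply path by path; the b-disk centers shift.
for b6, the 2-step affine chain lands on center (-11/24, -5/24), radius 1/96
for b1, the 2-step affine chain lands on center (-13/24, -5/24), radius 1/96
for b2, the 2-step affine chain lands on center (-1/2, -7/24), radius 1/72
for b4, the 3-step affine chain lands on center (65/288, 7/288), radius 1/864
for b5, the 3-step affine chain lands on center (65/288, 1/48), radius 1/1152
for b3, the 2-step affine chain lands on center (7/24, 1/24), radius 1/144

b1: center (-13/24, -5/24), radius 1/96; b2: center (-1/2, -7/24), radius 1/72; b3: center (7/24, 1/24), radius 1/144; b4: center (65/288, 7/288), radius 1/864; b5: center (65/288, 1/48), radius 1/1152; b6: center (-11/24, -5/24), radius 1/96


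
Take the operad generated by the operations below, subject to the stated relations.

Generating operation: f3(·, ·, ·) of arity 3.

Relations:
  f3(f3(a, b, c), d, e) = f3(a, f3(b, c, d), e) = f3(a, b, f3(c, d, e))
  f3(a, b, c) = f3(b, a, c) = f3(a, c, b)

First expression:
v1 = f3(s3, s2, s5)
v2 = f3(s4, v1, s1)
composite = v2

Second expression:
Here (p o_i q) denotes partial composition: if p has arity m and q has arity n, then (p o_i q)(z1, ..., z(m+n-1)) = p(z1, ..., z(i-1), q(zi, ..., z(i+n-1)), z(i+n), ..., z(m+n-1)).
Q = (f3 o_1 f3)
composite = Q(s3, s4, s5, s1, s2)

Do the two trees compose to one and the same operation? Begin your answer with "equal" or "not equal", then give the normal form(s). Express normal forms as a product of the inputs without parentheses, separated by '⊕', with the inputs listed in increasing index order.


equal — both sides give s1 ⊕ s2 ⊕ s3 ⊕ s4 ⊕ s5

The first composite normalizes to s1 ⊕ s2 ⊕ s3 ⊕ s4 ⊕ s5
The second composite normalizes to s1 ⊕ s2 ⊕ s3 ⊕ s4 ⊕ s5
Both agree, so they are equal.


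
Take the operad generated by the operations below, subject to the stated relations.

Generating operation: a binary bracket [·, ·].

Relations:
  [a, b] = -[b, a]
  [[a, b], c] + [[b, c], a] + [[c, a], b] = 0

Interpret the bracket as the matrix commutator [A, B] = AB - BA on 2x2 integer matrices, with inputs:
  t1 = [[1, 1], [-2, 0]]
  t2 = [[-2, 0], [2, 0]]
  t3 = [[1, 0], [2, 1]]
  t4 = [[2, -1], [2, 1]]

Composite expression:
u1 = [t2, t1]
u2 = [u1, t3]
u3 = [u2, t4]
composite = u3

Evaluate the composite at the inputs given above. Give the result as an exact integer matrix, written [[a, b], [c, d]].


[[8, 8], [24, -8]]

[t2, t1] = [[-2, -2], [-2, 2]]
[[t2, t1], t3] = [[-4, 0], [8, 4]]
[[[t2, t1], t3], t4] = [[8, 8], [24, -8]]


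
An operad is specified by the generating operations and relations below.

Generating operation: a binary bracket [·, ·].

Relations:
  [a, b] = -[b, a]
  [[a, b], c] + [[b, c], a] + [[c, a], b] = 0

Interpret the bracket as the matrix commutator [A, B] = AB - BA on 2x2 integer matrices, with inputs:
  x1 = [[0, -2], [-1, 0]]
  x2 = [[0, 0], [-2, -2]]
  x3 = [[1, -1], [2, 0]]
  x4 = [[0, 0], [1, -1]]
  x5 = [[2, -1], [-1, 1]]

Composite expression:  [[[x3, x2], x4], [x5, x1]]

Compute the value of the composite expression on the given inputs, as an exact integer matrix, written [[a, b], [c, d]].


[[2, -12], [-8, -2]]

[x3, x2] = [[2, 2], [6, -2]]
[[x3, x2], x4] = [[2, -2], [2, -2]]
[x5, x1] = [[-1, -2], [1, 1]]
[[[x3, x2], x4], [x5, x1]] = [[2, -12], [-8, -2]]


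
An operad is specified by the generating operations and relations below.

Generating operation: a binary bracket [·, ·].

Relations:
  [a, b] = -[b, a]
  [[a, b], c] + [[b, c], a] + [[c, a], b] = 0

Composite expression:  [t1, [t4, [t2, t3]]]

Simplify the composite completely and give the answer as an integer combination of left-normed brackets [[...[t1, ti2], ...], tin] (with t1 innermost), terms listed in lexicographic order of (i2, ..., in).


Expand each bracket as ab - ba; the t1-initial words give the coefficients.
Composite bracket: [t1, [t4, [t2, t3]]]
Each bracket splits as ab - ba, giving 8 signed words (2^3 = 8).
Words beginning with t1 determine it all:
  sign of t1t2t3t4 is -1, so it contributes -[[[t1, t2], t3], t4]
  sign of t1t3t2t4 is +1, so it contributes +[[[t1, t3], t2], t4]
  sign of t1t4t2t3 is +1, so it contributes +[[[t1, t4], t2], t3]
  sign of t1t4t3t2 is -1, so it contributes -[[[t1, t4], t3], t2]

-[[[t1, t2], t3], t4] + [[[t1, t3], t2], t4] + [[[t1, t4], t2], t3] - [[[t1, t4], t3], t2]


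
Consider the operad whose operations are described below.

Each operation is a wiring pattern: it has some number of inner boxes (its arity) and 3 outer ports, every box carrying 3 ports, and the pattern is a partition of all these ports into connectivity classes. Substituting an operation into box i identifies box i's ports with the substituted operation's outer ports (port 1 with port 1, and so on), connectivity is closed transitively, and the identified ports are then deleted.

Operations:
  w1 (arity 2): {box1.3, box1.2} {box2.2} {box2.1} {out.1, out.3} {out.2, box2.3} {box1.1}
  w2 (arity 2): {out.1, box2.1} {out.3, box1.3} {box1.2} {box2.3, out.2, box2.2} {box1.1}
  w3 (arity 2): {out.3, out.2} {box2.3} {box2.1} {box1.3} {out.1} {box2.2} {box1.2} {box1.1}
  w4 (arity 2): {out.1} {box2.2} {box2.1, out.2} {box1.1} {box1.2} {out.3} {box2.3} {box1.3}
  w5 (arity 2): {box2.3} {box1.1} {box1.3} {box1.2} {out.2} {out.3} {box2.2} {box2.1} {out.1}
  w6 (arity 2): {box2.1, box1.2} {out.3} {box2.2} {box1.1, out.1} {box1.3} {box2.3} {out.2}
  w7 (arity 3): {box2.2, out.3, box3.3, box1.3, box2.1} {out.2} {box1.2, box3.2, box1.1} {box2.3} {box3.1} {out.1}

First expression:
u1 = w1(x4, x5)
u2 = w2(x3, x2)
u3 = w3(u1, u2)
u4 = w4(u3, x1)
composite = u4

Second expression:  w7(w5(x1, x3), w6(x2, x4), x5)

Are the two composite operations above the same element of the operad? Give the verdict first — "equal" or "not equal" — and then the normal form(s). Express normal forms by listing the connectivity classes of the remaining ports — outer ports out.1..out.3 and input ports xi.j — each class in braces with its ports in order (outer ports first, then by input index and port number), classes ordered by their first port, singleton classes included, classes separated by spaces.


not equal: they reduce to {out.1} {out.2, x1.1} {out.3} {x1.2} {x1.3} {x2.1} {x2.2, x2.3} {x3.1} {x3.2} {x3.3} {x4.1} {x4.2, x4.3} {x5.1} {x5.2} {x5.3} and {out.1} {out.2} {out.3, x2.1, x5.3} {x1.1} {x1.2} {x1.3} {x2.2, x4.1} {x2.3} {x3.1} {x3.2} {x3.3} {x4.2} {x4.3} {x5.1} {x5.2}

Reducing the first expression gives {out.1} {out.2, x1.1} {out.3} {x1.2} {x1.3} {x2.1} {x2.2, x2.3} {x3.1} {x3.2} {x3.3} {x4.1} {x4.2, x4.3} {x5.1} {x5.2} {x5.3}
Reducing the second expression gives {out.1} {out.2} {out.3, x2.1, x5.3} {x1.1} {x1.2} {x1.3} {x2.2, x4.1} {x2.3} {x3.1} {x3.2} {x3.3} {x4.2} {x4.3} {x5.1} {x5.2}
No match — not equal.


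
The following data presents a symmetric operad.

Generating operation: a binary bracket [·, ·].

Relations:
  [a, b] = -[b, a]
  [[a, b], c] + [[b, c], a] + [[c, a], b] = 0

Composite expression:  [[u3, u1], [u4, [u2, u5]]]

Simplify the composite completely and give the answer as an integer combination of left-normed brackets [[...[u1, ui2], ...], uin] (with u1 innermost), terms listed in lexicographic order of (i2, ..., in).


[[[[u1, u3], u2], u5], u4] - [[[[u1, u3], u4], u2], u5] + [[[[u1, u3], u4], u5], u2] - [[[[u1, u3], u5], u2], u4]

Skip Jacobi rewriting: expand, keep u1-initial words, read off terms.
Composite bracket: [[u3, u1], [u4, [u2, u5]]]
Full expansion: 16 signed words from ab - ba (2^4 = 16).
Keep just the words that open with u1:
  from u1u3u2u5u4, sign +1: term +[[[[u1, u3], u2], u5], u4]
  from u1u3u4u2u5, sign -1: term -[[[[u1, u3], u4], u2], u5]
  from u1u3u4u5u2, sign +1: term +[[[[u1, u3], u4], u5], u2]
  from u1u3u5u2u4, sign -1: term -[[[[u1, u3], u5], u2], u4]


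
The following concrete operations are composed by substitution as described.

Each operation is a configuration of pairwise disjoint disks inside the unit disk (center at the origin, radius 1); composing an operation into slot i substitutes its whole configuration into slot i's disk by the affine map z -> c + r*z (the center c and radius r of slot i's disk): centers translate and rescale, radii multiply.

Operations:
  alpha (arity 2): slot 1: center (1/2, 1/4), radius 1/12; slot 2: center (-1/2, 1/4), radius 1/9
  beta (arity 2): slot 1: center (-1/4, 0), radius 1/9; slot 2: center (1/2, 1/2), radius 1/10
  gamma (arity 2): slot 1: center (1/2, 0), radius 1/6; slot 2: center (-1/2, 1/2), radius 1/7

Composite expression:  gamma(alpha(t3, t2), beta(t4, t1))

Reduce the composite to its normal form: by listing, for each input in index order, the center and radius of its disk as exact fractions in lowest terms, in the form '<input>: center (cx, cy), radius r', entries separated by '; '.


t1: center (-3/7, 4/7), radius 1/70; t2: center (5/12, 1/24), radius 1/54; t3: center (7/12, 1/24), radius 1/72; t4: center (-15/28, 1/2), radius 1/63

Affine substitution under gamma: radii multiply and t-centers shift.
input t3: composing its 2 substitution steps yields center (7/12, 1/24), radius 1/72
input t2: composing its 2 substitution steps yields center (5/12, 1/24), radius 1/54
input t4: composing its 2 substitution steps yields center (-15/28, 1/2), radius 1/63
input t1: composing its 2 substitution steps yields center (-3/7, 4/7), radius 1/70


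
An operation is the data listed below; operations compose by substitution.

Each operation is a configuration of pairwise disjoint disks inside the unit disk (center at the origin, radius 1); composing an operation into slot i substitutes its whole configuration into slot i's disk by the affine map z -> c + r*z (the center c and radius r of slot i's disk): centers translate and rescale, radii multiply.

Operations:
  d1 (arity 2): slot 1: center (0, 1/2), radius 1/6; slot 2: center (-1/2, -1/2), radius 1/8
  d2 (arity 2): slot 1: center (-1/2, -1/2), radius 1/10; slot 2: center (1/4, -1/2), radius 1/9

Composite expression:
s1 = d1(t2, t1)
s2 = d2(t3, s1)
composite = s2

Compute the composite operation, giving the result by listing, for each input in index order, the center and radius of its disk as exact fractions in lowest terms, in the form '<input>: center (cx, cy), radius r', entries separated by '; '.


t1: center (7/36, -5/9), radius 1/72; t2: center (1/4, -4/9), radius 1/54; t3: center (-1/2, -1/2), radius 1/10


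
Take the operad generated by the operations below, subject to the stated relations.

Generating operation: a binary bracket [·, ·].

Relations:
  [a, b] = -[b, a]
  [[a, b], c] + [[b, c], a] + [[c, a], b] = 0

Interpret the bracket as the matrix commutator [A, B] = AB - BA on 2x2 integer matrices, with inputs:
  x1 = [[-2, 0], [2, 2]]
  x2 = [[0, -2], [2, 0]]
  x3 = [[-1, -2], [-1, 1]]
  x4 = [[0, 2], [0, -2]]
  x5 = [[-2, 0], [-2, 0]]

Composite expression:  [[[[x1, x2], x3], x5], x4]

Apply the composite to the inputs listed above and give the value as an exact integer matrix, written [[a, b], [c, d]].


[[-96, 0], [96, 96]]

[x1, x2] = [[4, 8], [8, -4]]
[[x1, x2], x3] = [[8, 0], [-8, -8]]
[[[x1, x2], x3], x5] = [[0, 0], [48, 0]]
[[[[x1, x2], x3], x5], x4] = [[-96, 0], [96, 96]]


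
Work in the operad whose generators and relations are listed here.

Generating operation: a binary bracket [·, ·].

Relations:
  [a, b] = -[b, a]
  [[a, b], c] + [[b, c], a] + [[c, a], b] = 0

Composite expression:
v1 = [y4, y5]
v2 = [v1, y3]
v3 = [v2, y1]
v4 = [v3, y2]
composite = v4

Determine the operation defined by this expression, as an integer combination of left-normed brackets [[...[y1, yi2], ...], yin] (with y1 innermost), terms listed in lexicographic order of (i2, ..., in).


[[[[y1, y3], y4], y5], y2] - [[[[y1, y3], y5], y4], y2] - [[[[y1, y4], y5], y3], y2] + [[[[y1, y5], y4], y3], y2]


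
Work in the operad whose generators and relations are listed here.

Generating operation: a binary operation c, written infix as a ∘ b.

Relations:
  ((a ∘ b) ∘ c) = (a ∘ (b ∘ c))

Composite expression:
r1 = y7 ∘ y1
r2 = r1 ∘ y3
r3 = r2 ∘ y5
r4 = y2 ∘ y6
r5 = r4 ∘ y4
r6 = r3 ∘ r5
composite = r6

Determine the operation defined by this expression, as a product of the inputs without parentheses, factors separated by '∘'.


y7 ∘ y1 ∘ y3 ∘ y5 ∘ y2 ∘ y6 ∘ y4

The c-tree's shape is irrelevant; the y-reading-order decides.
(y7 ∘ y1) collapses to y7 ∘ y1
((y7 ∘ y1) ∘ y3) collapses to y7 ∘ y1 ∘ y3
(((y7 ∘ y1) ∘ y3) ∘ y5) collapses to y7 ∘ y1 ∘ y3 ∘ y5
(y2 ∘ y6) collapses to y2 ∘ y6
((y2 ∘ y6) ∘ y4) collapses to y2 ∘ y6 ∘ y4
((((y7 ∘ y1) ∘ y3) ∘ y5) ∘ ((y2 ∘ y6) ∘ y4)) collapses to y7 ∘ y1 ∘ y3 ∘ y5 ∘ y2 ∘ y6 ∘ y4


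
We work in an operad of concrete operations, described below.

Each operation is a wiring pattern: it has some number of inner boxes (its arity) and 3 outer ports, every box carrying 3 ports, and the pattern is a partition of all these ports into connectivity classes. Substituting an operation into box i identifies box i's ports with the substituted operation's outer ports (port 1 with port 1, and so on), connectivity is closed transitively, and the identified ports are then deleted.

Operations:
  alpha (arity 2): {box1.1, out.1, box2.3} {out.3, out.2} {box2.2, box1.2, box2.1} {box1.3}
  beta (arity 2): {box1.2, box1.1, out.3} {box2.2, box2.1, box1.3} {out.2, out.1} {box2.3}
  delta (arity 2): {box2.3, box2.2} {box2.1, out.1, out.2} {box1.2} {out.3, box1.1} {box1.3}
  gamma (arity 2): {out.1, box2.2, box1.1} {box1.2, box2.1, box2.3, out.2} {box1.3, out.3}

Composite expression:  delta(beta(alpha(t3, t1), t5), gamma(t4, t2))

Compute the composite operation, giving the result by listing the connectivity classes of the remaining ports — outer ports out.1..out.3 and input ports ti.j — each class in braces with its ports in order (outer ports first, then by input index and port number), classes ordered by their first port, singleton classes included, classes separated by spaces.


{out.1, out.2, t2.2, t4.1} {out.3} {t1.1, t1.2, t3.2} {t1.3, t3.1, t5.1, t5.2} {t2.1, t2.3, t4.2, t4.3} {t3.3} {t5.3}


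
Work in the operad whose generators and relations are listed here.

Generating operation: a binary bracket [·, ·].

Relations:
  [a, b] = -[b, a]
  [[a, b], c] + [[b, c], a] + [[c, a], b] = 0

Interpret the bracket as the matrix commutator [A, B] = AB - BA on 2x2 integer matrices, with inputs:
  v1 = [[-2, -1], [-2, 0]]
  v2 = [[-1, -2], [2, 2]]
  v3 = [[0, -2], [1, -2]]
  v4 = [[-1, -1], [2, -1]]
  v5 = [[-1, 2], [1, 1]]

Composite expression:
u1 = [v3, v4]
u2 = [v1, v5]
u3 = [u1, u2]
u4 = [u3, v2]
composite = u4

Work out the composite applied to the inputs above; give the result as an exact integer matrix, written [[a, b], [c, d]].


[v3, v4] = [[-3, -2], [-4, 3]]
[v1, v5] = [[3, -6], [6, -3]]
[[v3, v4], [v1, v5]] = [[-36, 48], [12, 36]]
[[[v3, v4], [v1, v5]], v2] = [[120, 288], [108, -120]]

[[120, 288], [108, -120]]


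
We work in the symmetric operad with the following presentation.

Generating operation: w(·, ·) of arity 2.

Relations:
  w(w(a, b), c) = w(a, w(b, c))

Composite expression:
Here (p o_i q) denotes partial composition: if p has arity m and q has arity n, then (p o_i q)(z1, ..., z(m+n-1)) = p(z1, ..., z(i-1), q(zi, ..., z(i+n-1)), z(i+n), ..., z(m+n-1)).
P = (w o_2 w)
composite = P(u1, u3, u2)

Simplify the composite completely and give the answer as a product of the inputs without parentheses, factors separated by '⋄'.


Under associativity of w, the answer is the u's in reading order.
w(u3, u2) reduces to u3 ⋄ u2
w(u1, w(u3, u2)) reduces to u1 ⋄ u3 ⋄ u2

u1 ⋄ u3 ⋄ u2


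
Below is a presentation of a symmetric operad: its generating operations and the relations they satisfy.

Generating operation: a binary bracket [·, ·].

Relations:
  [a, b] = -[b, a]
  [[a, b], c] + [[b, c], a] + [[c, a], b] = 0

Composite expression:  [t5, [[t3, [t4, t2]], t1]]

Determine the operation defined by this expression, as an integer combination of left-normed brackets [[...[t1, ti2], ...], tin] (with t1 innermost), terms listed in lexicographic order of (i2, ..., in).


[[[[t1, t2], t4], t3], t5] - [[[[t1, t3], t2], t4], t5] + [[[[t1, t3], t4], t2], t5] - [[[[t1, t4], t2], t3], t5]


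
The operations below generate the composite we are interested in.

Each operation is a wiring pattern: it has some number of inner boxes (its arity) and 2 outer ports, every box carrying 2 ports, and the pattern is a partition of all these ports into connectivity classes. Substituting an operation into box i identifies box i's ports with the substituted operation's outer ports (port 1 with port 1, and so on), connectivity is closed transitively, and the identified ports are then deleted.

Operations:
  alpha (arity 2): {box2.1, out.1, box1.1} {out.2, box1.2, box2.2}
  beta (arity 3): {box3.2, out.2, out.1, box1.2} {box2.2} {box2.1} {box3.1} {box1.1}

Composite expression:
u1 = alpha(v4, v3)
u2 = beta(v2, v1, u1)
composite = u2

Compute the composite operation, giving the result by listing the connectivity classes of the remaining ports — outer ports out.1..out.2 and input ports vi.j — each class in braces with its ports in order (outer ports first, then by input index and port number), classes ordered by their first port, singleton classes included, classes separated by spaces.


{out.1, out.2, v2.2, v3.2, v4.2} {v1.1} {v1.2} {v2.1} {v3.1, v4.1}

After gluing at beta, chains via deleted ports link the v-ports.
after alpha, the pattern on (v4, v3) reads {out.1, v3.1, v4.1} {out.2, v3.2, v4.2} (out.j = its outer ports)
after beta, the pattern on (v2, v1, v4, v3) reads {out.1, out.2, v2.2, v3.2, v4.2} {v1.1} {v1.2} {v2.1} {v3.1, v4.1} (out.j = its outer ports)


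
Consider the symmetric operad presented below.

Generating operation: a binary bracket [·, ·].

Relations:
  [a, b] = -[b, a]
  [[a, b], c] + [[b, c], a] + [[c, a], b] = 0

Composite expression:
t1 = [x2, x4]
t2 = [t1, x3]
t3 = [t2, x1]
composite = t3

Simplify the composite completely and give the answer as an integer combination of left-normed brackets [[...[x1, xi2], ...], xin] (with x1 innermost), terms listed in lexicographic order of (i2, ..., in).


-[[[x1, x2], x4], x3] + [[[x1, x3], x2], x4] - [[[x1, x3], x4], x2] + [[[x1, x4], x2], x3]

Expand each bracket as ab - ba; the x1-initial words give the coefficients.
Composite bracket: [[[x2, x4], x3], x1]
Expanding via [a, b] = ab - ba: 8 signed words (2^3 = 8).
Words beginning with x1 determine it all:
  from x1x2x4x3, sign -1: term -[[[x1, x2], x4], x3]
  from x1x3x2x4, sign +1: term +[[[x1, x3], x2], x4]
  from x1x3x4x2, sign -1: term -[[[x1, x3], x4], x2]
  from x1x4x2x3, sign +1: term +[[[x1, x4], x2], x3]


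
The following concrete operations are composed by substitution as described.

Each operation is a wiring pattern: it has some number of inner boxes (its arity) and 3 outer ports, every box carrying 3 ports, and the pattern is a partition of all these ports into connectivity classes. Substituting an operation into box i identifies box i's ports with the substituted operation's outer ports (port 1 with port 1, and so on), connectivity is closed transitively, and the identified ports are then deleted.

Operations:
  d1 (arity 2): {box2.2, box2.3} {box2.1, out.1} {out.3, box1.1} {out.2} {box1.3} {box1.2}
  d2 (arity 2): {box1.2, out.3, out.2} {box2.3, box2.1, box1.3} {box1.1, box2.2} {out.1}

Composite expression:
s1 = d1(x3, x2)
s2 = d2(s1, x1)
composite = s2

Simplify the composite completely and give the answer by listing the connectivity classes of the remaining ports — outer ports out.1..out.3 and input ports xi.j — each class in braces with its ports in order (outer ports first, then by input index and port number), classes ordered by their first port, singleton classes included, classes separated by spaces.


{out.1} {out.2, out.3} {x1.1, x1.3, x3.1} {x1.2, x2.1} {x2.2, x2.3} {x3.2} {x3.3}

Substituting into d2 glues patterns; closure does the rest.
through d1, on inputs (x3, x2): {out.1, x2.1} {out.2} {out.3, x3.1} {x2.2, x2.3} {x3.2} {x3.3} (out.j = stage outer ports)
through d2, on inputs (x3, x2, x1): {out.1} {out.2, out.3} {x1.1, x1.3, x3.1} {x1.2, x2.1} {x2.2, x2.3} {x3.2} {x3.3} (out.j = stage outer ports)


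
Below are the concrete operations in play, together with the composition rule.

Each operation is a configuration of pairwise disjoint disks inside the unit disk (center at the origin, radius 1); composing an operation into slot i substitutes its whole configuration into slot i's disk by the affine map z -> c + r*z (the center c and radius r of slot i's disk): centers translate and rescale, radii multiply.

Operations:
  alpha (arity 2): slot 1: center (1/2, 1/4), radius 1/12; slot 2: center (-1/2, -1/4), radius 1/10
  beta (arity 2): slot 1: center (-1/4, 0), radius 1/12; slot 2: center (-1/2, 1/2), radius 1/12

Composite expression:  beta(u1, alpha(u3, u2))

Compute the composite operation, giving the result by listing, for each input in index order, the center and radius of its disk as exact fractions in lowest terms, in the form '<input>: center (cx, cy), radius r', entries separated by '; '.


Only the slot chain above each u matters under beta; compose those maps.
tracing u1 down its 1-map path: center (-1/4, 0), radius 1/12
tracing u3 down its 2-map path: center (-11/24, 25/48), radius 1/144
tracing u2 down its 2-map path: center (-13/24, 23/48), radius 1/120

u1: center (-1/4, 0), radius 1/12; u2: center (-13/24, 23/48), radius 1/120; u3: center (-11/24, 25/48), radius 1/144


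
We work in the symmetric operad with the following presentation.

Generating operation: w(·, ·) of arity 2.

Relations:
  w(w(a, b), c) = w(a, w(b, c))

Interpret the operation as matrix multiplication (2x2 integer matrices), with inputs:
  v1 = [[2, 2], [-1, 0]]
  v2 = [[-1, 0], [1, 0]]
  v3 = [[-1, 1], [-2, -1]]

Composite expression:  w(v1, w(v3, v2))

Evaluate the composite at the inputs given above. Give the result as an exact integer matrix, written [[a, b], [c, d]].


w(v3, v2) = [[2, 0], [1, 0]]
w(v1, w(v3, v2)) = [[6, 0], [-2, 0]]

[[6, 0], [-2, 0]]


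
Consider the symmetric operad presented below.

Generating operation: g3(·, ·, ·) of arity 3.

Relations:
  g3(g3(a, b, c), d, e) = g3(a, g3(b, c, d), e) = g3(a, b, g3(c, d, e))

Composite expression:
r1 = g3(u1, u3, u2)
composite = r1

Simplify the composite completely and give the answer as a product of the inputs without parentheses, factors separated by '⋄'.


The g3-tree's shape is irrelevant; the u-reading-order decides.
g3(u1, u3, u2) unparenthesizes to u1 ⋄ u3 ⋄ u2

u1 ⋄ u3 ⋄ u2


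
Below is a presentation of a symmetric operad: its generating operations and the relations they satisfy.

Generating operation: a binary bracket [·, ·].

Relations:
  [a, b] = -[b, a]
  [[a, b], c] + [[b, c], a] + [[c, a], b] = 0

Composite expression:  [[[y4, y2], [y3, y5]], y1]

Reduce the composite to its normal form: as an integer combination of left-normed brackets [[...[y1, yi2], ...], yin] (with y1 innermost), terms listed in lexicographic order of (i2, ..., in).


[[[[y1, y2], y4], y3], y5] - [[[[y1, y2], y4], y5], y3] - [[[[y1, y3], y5], y2], y4] + [[[[y1, y3], y5], y4], y2] - [[[[y1, y4], y2], y3], y5] + [[[[y1, y4], y2], y5], y3] + [[[[y1, y5], y3], y2], y4] - [[[[y1, y5], y3], y4], y2]

Antisymmetry and Jacobi reduce to y1-anchored left-normed brackets.
Composite bracket: [[[y4, y2], [y3, y5]], y1]
Full expansion: 16 signed words from ab - ba (2^4 = 16).
Words beginning with y1 determine it all:
  from y1y2y4y3y5, sign +1: term +[[[[y1, y2], y4], y3], y5]
  from y1y2y4y5y3, sign -1: term -[[[[y1, y2], y4], y5], y3]
  from y1y3y5y2y4, sign -1: term -[[[[y1, y3], y5], y2], y4]
  from y1y3y5y4y2, sign +1: term +[[[[y1, y3], y5], y4], y2]
  from y1y4y2y3y5, sign -1: term -[[[[y1, y4], y2], y3], y5]
  from y1y4y2y5y3, sign +1: term +[[[[y1, y4], y2], y5], y3]
  from y1y5y3y2y4, sign +1: term +[[[[y1, y5], y3], y2], y4]
  from y1y5y3y4y2, sign -1: term -[[[[y1, y5], y3], y4], y2]


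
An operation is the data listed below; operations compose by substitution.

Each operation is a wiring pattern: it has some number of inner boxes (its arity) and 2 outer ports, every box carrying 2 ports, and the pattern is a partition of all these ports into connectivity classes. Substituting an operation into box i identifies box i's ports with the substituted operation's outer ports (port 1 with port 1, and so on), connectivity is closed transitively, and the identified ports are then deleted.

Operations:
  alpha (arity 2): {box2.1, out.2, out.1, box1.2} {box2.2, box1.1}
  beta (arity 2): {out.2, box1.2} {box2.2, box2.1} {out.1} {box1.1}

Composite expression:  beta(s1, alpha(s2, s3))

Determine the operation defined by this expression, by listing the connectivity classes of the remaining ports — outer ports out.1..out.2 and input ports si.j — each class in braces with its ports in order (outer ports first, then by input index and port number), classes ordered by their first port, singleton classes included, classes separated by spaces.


Reachability decides: close wires over beta-identified ports.
composing alpha on (s2, s3), with out.j its own outer ports: {out.1, out.2, s2.2, s3.1} {s2.1, s3.2}
composing beta on (s1, s2, s3), with out.j its own outer ports: {out.1} {out.2, s1.2} {s1.1} {s2.1, s3.2} {s2.2, s3.1}

{out.1} {out.2, s1.2} {s1.1} {s2.1, s3.2} {s2.2, s3.1}


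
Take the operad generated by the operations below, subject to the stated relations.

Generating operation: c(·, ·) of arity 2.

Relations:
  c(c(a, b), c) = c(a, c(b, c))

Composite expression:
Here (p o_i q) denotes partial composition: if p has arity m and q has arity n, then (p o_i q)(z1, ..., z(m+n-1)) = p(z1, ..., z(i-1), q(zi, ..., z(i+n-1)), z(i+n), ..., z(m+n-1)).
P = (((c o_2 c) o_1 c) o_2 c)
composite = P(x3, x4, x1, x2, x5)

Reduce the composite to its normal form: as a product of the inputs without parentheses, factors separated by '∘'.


x3 ∘ x4 ∘ x1 ∘ x2 ∘ x5

Every regrouping of c is equal, so read the x-inputs in written order.
c(x4, x1) collapses to x4 ∘ x1
c(x3, c(x4, x1)) collapses to x3 ∘ x4 ∘ x1
c(x2, x5) collapses to x2 ∘ x5
c(c(x3, c(x4, x1)), c(x2, x5)) collapses to x3 ∘ x4 ∘ x1 ∘ x2 ∘ x5


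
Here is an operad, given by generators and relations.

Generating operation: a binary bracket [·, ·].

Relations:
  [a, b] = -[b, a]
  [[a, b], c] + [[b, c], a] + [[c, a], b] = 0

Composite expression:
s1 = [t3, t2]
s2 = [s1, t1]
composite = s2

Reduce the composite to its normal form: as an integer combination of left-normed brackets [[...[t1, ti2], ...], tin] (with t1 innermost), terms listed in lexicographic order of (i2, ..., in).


Antisymmetry and Jacobi reduce to t1-anchored left-normed brackets.
Composite bracket: [[t3, t2], t1]
Full expansion: 4 signed words from ab - ba (2^2 = 4).
Only words starting with t1 matter:
  the word t1t2t3 carries sign +1 and contributes +[[t1, t2], t3]
  the word t1t3t2 carries sign -1 and contributes -[[t1, t3], t2]

[[t1, t2], t3] - [[t1, t3], t2]


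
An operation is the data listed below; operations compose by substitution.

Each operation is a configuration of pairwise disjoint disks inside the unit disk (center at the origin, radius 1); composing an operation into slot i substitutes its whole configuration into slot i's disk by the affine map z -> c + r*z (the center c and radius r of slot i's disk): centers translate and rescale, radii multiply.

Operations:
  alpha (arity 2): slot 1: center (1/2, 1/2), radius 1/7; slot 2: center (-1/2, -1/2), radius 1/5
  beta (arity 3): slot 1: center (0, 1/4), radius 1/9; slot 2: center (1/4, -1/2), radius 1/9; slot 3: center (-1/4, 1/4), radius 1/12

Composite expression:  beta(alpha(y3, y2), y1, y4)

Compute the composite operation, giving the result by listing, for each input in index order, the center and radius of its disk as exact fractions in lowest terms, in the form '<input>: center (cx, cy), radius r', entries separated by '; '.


Follow each y-input down from beta: c' goes to c + r*c', radius to r*r'.
input y3: composing its 2 substitution steps yields center (1/18, 11/36), radius 1/63
input y2: composing its 2 substitution steps yields center (-1/18, 7/36), radius 1/45
input y1: composing its 1 substitution step yields center (1/4, -1/2), radius 1/9
input y4: composing its 1 substitution step yields center (-1/4, 1/4), radius 1/12

y1: center (1/4, -1/2), radius 1/9; y2: center (-1/18, 7/36), radius 1/45; y3: center (1/18, 11/36), radius 1/63; y4: center (-1/4, 1/4), radius 1/12


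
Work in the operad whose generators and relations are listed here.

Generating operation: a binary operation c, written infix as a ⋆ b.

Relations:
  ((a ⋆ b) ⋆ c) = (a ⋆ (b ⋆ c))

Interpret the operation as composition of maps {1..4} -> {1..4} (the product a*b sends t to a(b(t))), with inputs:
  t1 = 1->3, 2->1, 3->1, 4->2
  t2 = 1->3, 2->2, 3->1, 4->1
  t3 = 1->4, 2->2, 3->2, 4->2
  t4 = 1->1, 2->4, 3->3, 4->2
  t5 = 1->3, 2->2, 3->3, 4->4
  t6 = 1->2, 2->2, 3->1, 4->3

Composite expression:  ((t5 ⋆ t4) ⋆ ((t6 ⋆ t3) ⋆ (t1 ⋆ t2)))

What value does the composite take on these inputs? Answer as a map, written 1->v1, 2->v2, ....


1->3, 2->3, 3->4, 4->4


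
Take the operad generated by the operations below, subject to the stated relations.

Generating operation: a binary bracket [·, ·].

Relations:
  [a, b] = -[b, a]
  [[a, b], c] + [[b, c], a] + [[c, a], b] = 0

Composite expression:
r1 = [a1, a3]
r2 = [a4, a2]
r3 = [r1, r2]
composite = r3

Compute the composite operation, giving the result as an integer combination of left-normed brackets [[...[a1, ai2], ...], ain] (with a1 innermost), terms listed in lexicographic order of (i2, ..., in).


Left-normed coefficients sit on the a1-initial expansion words.
Composite bracket: [[a1, a3], [a4, a2]]
Each bracket splits as ab - ba, giving 8 signed words (2^3 = 8).
The a1-initial words carry the normal form:
  from a1a3a2a4, sign -1: term -[[[a1, a3], a2], a4]
  from a1a3a4a2, sign +1: term +[[[a1, a3], a4], a2]

-[[[a1, a3], a2], a4] + [[[a1, a3], a4], a2]


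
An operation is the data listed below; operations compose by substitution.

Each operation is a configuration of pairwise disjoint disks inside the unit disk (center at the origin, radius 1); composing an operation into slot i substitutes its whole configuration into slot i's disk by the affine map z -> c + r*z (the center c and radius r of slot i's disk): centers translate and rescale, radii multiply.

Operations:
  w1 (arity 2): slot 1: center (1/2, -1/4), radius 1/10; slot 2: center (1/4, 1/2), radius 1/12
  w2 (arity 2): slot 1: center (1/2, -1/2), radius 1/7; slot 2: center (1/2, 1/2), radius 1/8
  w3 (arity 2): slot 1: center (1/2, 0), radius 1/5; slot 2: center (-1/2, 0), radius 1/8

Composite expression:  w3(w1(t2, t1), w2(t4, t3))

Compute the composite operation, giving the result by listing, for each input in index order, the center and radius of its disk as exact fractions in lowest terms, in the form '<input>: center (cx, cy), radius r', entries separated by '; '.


t1: center (11/20, 1/10), radius 1/60; t2: center (3/5, -1/20), radius 1/50; t3: center (-7/16, 1/16), radius 1/64; t4: center (-7/16, -1/16), radius 1/56

Nesting under w3 composes maps z -> c + r*z down each t-path.
tracing t2 down its 2-map path: center (3/5, -1/20), radius 1/50
tracing t1 down its 2-map path: center (11/20, 1/10), radius 1/60
tracing t4 down its 2-map path: center (-7/16, -1/16), radius 1/56
tracing t3 down its 2-map path: center (-7/16, 1/16), radius 1/64


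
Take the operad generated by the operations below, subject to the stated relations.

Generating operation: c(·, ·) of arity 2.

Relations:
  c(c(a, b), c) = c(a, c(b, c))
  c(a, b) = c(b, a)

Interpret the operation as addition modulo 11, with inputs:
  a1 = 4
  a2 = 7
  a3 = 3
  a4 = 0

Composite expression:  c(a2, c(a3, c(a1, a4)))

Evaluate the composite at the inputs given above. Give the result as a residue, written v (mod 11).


3 (mod 11)

c(a1, a4) = 4
c(a3, c(a1, a4)) = 7
c(a2, c(a3, c(a1, a4))) = 3


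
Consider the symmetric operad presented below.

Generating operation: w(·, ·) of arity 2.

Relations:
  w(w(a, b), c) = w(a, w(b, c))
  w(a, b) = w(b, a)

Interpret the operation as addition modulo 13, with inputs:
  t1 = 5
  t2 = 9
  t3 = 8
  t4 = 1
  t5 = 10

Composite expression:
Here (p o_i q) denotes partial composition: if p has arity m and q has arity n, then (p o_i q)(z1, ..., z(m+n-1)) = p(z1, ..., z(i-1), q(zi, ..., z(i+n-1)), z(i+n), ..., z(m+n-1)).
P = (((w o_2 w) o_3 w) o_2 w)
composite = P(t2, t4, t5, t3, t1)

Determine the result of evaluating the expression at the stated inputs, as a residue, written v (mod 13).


7 (mod 13)

w(t4, t5) = 11
w(t3, t1) = 0
w(w(t4, t5), w(t3, t1)) = 11
w(t2, w(w(t4, t5), w(t3, t1))) = 7


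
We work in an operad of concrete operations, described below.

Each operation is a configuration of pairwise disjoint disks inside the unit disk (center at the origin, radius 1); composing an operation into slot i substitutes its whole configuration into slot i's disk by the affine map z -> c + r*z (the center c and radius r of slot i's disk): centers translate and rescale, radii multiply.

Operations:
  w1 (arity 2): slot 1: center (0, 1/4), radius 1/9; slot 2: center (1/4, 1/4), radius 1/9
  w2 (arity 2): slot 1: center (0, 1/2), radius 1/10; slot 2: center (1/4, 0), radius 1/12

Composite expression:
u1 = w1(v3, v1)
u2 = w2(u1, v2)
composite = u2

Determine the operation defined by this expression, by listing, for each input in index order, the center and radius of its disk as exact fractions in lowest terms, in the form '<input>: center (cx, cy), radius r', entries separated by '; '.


v1: center (1/40, 21/40), radius 1/90; v2: center (1/4, 0), radius 1/12; v3: center (0, 21/40), radius 1/90

Nesting under w2 composes maps z -> c + r*z down each v-path.
input v3: composing its 2 substitution steps yields center (0, 21/40), radius 1/90
input v1: composing its 2 substitution steps yields center (1/40, 21/40), radius 1/90
input v2: composing its 1 substitution step yields center (1/4, 0), radius 1/12


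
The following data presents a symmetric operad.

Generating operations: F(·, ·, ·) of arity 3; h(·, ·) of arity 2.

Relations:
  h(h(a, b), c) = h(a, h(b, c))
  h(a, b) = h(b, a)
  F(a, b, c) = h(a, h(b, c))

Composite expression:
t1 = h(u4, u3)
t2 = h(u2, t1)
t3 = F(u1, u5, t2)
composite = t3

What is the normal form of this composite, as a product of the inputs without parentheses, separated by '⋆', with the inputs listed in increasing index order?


u1 ⋆ u2 ⋆ u3 ⋆ u4 ⋆ u5

Shape and order are irrelevant to F; the u-input set decides.
h(u4, u3) reduces to u4 ⋆ u3
h(u2, h(u4, u3)) reduces to u2 ⋆ u4 ⋆ u3
F(u1, u5, h(u2, h(u4, u3))) reduces to u1 ⋆ u5 ⋆ u2 ⋆ u4 ⋆ u3
rearranged into index order: u1 ⋆ u2 ⋆ u3 ⋆ u4 ⋆ u5


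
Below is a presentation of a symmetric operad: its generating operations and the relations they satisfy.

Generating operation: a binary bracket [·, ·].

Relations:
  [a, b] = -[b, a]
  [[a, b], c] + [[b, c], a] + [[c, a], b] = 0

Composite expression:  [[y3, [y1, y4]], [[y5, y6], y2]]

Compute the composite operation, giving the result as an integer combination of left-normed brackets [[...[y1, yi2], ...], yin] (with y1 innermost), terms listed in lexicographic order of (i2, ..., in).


[[[[[y1, y4], y3], y2], y5], y6] - [[[[[y1, y4], y3], y2], y6], y5] - [[[[[y1, y4], y3], y5], y6], y2] + [[[[[y1, y4], y3], y6], y5], y2]

Antisymmetry and Jacobi reduce to y1-anchored left-normed brackets.
Composite bracket: [[y3, [y1, y4]], [[y5, y6], y2]]
Full expansion: 32 signed words from ab - ba (2^5 = 32).
Only words starting with y1 matter:
  y1y4y3y2y5y6 appears with sign +1, giving the term +[[[[[y1, y4], y3], y2], y5], y6]
  y1y4y3y2y6y5 appears with sign -1, giving the term -[[[[[y1, y4], y3], y2], y6], y5]
  y1y4y3y5y6y2 appears with sign -1, giving the term -[[[[[y1, y4], y3], y5], y6], y2]
  y1y4y3y6y5y2 appears with sign +1, giving the term +[[[[[y1, y4], y3], y6], y5], y2]


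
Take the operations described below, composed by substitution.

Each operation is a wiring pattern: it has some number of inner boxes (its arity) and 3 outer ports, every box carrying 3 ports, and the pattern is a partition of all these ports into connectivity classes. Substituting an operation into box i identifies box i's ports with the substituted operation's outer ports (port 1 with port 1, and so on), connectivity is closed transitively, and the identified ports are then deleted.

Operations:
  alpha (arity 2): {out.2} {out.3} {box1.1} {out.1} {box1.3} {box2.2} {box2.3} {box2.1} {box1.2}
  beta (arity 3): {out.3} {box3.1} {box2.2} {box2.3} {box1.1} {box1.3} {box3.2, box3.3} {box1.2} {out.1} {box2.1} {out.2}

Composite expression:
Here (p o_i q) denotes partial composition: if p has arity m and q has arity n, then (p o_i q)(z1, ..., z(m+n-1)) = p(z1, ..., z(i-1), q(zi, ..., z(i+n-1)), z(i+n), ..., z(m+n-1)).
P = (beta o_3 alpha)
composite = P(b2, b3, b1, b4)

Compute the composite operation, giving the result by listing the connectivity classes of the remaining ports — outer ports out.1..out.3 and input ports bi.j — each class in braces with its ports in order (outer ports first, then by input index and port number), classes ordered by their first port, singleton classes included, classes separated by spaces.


Substituting into beta glues patterns; closure does the rest.
composing alpha on (b1, b4), with out.j its own outer ports: {out.1} {out.2} {out.3} {b1.1} {b1.2} {b1.3} {b4.1} {b4.2} {b4.3}
composing beta on (b2, b3, b1, b4), with out.j its own outer ports: {out.1} {out.2} {out.3} {b1.1} {b1.2} {b1.3} {b2.1} {b2.2} {b2.3} {b3.1} {b3.2} {b3.3} {b4.1} {b4.2} {b4.3}

{out.1} {out.2} {out.3} {b1.1} {b1.2} {b1.3} {b2.1} {b2.2} {b2.3} {b3.1} {b3.2} {b3.3} {b4.1} {b4.2} {b4.3}
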